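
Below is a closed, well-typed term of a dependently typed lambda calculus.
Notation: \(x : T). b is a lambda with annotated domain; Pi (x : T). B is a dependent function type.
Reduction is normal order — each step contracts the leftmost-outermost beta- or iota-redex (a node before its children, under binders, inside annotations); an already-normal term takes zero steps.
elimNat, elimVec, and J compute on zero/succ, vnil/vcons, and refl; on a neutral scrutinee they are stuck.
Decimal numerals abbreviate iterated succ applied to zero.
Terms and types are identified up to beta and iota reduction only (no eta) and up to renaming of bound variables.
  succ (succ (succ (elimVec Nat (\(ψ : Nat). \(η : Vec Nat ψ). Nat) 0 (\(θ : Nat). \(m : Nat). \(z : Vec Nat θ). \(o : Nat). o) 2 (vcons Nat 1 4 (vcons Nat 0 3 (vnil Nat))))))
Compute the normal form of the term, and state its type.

reduced normal form:
  3
inferred type:
  Nat


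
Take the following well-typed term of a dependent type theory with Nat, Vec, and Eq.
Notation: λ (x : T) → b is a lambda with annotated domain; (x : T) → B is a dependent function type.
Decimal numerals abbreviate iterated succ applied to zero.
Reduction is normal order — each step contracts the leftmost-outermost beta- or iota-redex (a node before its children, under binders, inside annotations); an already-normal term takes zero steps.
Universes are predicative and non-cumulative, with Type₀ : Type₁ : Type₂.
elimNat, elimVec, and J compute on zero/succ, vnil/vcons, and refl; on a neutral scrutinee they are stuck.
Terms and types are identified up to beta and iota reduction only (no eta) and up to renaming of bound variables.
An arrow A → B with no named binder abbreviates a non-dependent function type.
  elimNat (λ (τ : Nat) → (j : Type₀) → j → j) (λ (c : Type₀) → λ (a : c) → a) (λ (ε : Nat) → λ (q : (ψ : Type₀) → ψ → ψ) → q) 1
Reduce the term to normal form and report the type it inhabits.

normal form:
  λ (τ : Type₀) → λ (j : τ) → j
the term's type:
  (τ : Type₀) → τ → τ


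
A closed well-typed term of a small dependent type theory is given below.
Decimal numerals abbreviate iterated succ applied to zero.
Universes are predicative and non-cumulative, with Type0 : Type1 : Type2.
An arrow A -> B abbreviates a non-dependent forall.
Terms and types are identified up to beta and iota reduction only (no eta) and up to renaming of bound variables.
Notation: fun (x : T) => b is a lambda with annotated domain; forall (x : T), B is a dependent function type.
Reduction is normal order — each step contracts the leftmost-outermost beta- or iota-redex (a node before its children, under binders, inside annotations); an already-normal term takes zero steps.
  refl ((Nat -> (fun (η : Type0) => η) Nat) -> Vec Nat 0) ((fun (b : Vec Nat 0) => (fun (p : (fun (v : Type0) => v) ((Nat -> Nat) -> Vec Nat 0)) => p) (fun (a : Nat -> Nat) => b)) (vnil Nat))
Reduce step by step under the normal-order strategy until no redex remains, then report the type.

reduction (normal order):
  refl ((Nat -> (fun (η : Type0) => η) Nat) -> Vec Nat 0) ((fun (b : Vec Nat 0) => (fun (p : (fun (v : Type0) => v) ((Nat -> Nat) -> Vec Nat 0)) => p) (fun (a : Nat -> Nat) => b)) (vnil Nat))
  ~> refl ((Nat -> Nat) -> Vec Nat 0) ((fun (η : Vec Nat 0) => (fun (b : (fun (p : Type0) => p) ((Nat -> Nat) -> Vec Nat 0)) => b) (fun (v : Nat -> Nat) => η)) (vnil Nat))
  ~> refl ((Nat -> Nat) -> Vec Nat 0) ((fun (η : (fun (b : Type0) => b) ((Nat -> Nat) -> Vec Nat 0)) => η) (fun (p : Nat -> Nat) => vnil Nat))
  ~> refl ((Nat -> Nat) -> Vec Nat 0) (fun (η : Nat -> Nat) => vnil Nat)
the term's type:
  Eq ((Nat -> Nat) -> Vec Nat 0) (fun (η : Nat -> Nat) => vnil Nat) (fun (b : Nat -> Nat) => vnil Nat)


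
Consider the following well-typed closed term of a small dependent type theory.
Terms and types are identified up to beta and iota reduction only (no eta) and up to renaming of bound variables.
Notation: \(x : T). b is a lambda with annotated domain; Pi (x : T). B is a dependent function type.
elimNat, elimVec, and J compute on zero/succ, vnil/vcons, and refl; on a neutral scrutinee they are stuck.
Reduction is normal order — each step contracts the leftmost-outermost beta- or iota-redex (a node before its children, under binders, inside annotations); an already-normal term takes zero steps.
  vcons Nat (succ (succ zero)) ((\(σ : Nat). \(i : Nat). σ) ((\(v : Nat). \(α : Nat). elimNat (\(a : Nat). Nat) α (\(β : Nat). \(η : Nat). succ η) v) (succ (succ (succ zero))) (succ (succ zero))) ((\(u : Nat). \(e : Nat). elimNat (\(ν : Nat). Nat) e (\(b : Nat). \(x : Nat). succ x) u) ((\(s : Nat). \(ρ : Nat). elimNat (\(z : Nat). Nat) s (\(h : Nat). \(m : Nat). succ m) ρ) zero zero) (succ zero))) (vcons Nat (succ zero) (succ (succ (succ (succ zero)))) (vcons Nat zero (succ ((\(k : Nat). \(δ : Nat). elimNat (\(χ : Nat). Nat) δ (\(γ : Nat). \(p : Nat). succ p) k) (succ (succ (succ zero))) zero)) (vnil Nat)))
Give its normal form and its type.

reduced normal form:
  vcons Nat (succ (succ zero)) (succ (succ (succ (succ (succ zero))))) (vcons Nat (succ zero) (succ (succ (succ (succ zero)))) (vcons Nat zero (succ (succ (succ (succ zero)))) (vnil Nat)))
type:
  Vec Nat (succ (succ (succ zero)))


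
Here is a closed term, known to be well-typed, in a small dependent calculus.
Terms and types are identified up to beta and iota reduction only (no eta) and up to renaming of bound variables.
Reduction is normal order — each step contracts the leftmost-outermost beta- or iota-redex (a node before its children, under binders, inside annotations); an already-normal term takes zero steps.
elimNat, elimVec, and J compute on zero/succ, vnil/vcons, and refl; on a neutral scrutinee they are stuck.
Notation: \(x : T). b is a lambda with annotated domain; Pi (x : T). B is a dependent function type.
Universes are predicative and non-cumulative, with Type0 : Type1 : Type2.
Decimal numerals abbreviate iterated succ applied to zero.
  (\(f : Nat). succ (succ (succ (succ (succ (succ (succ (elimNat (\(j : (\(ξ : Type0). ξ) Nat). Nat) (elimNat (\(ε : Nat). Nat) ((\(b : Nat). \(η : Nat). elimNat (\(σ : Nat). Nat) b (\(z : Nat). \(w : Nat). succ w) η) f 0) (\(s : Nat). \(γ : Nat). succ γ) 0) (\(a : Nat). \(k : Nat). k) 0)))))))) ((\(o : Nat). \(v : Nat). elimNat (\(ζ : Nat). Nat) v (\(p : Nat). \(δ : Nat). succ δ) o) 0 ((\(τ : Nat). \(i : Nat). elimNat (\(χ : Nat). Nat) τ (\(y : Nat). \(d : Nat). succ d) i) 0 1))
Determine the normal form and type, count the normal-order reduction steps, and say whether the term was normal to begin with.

resulting normal form:
  8
inferred type:
  Nat
steps to reach normal form (normal order): 15
term was already normal: no
first contracted redex: a beta-redex


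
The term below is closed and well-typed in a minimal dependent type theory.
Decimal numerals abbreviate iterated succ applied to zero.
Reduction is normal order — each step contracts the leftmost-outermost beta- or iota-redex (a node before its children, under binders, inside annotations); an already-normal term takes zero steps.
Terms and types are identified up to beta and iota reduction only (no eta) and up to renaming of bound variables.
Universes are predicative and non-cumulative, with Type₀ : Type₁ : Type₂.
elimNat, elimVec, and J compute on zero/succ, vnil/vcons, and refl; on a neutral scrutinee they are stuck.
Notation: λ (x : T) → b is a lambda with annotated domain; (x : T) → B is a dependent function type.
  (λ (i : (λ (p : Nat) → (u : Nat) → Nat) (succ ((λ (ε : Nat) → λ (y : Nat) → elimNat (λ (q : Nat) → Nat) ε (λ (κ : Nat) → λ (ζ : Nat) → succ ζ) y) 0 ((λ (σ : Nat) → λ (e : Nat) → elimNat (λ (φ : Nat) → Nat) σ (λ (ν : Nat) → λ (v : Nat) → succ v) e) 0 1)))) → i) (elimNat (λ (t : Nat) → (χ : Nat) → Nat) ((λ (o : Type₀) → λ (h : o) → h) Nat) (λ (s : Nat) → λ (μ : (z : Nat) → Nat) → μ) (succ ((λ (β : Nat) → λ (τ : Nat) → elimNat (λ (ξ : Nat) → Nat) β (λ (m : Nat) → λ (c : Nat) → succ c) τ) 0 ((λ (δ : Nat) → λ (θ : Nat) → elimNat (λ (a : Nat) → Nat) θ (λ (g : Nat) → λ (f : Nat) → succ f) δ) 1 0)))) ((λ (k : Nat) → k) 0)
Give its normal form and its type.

resulting normal form:
  0
inferred type:
  Nat
observation: 23 normal-order steps separate the term from its normal form.


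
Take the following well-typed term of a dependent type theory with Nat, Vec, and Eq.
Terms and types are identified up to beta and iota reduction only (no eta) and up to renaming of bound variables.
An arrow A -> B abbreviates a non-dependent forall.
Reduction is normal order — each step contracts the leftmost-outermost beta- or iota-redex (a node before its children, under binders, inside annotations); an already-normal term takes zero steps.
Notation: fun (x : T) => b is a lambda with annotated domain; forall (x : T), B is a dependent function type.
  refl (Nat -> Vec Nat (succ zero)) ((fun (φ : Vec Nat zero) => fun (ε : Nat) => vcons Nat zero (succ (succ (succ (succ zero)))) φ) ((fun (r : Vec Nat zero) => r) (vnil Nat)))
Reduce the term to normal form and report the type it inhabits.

resulting normal form:
  refl (Nat -> Vec Nat (succ zero)) (fun (φ : Nat) => vcons Nat zero (succ (succ (succ (succ zero)))) (vnil Nat))
type:
  Eq (Nat -> Vec Nat (succ zero)) (fun (φ : Nat) => vcons Nat zero (succ (succ (succ (succ zero)))) (vnil Nat)) (fun (ε : Nat) => vcons Nat zero (succ (succ (succ (succ zero)))) (vnil Nat))
observation: reduction starts at a beta-redex, and 2 normal-order steps reach the normal form.


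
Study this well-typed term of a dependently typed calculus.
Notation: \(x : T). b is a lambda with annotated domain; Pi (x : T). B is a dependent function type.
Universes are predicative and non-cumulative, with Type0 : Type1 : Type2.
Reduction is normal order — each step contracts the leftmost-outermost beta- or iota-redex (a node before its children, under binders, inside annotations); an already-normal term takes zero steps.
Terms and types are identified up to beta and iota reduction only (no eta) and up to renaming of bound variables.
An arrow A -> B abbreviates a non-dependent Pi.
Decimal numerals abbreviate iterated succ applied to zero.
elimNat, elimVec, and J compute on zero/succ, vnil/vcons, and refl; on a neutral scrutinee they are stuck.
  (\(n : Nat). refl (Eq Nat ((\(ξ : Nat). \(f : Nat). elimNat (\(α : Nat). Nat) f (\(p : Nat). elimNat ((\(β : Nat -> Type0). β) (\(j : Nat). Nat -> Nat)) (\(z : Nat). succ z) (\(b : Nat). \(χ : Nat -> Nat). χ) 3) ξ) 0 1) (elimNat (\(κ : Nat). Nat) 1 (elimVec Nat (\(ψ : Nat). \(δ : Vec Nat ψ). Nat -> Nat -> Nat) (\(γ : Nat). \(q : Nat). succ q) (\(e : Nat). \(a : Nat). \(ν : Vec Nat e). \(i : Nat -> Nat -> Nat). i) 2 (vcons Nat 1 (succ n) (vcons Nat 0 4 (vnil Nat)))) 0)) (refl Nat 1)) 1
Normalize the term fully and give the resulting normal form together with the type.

resulting normal form:
  refl (Eq Nat 1 1) (refl Nat 1)
inferred type:
  Eq (Eq Nat 1 1) (refl Nat 1) (refl Nat 1)
observation: contracting a beta-redex first, the term normalizes in 5 steps.


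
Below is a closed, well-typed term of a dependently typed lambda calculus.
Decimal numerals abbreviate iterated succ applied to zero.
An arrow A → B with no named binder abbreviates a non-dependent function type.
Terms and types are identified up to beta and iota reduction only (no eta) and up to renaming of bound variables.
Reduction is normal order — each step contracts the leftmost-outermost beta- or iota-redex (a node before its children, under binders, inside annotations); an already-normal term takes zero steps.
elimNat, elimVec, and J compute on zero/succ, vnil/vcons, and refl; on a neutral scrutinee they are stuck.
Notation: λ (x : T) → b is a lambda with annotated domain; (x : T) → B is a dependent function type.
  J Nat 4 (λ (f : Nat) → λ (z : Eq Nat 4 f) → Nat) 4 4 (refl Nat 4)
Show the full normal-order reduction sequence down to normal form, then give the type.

normal-order reduction:
  J Nat 4 (λ (f : Nat) → λ (z : Eq Nat 4 f) → Nat) 4 4 (refl Nat 4)
  ~> 4
type:
  Nat


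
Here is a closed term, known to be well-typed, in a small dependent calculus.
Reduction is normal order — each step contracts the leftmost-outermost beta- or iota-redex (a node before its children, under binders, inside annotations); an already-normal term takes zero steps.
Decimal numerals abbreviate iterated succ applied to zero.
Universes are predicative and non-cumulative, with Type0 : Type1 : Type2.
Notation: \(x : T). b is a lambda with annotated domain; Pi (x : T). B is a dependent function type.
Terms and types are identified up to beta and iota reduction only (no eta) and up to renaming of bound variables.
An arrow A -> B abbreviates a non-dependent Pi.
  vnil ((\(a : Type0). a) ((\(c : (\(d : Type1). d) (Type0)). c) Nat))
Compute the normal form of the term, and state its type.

normal form:
  vnil Nat
inferred type:
  Vec Nat 0
observation: contracting a beta-redex first, the term normalizes in 2 steps.


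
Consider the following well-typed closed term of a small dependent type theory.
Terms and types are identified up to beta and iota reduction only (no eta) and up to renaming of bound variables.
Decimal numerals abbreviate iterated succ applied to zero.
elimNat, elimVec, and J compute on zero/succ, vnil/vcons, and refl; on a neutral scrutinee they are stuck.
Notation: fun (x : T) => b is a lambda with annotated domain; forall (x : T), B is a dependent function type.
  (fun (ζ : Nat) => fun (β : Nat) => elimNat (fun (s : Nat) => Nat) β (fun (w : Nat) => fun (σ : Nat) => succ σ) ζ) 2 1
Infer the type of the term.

type:
  Nat


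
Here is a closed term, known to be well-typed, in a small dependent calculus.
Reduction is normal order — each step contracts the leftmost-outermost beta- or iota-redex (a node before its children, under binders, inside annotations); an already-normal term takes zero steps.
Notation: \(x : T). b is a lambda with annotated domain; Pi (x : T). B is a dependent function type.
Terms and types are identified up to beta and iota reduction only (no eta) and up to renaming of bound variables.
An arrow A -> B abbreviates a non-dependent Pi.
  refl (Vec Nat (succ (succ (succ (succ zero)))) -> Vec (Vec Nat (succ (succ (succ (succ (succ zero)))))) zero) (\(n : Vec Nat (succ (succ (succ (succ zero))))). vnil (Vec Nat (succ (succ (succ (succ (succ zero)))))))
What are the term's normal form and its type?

resulting normal form:
  refl (Vec Nat (succ (succ (succ (succ zero)))) -> Vec (Vec Nat (succ (succ (succ (succ (succ zero)))))) zero) (\(n : Vec Nat (succ (succ (succ (succ zero))))). vnil (Vec Nat (succ (succ (succ (succ (succ zero)))))))
inferred type:
  Eq (Vec Nat (succ (succ (succ (succ zero)))) -> Vec (Vec Nat (succ (succ (succ (succ (succ zero)))))) zero) (\(n : Vec Nat (succ (succ (succ (succ zero))))). vnil (Vec Nat (succ (succ (succ (succ (succ zero))))))) (\(η : Vec Nat (succ (succ (succ (succ zero))))). vnil (Vec Nat (succ (succ (succ (succ (succ zero)))))))


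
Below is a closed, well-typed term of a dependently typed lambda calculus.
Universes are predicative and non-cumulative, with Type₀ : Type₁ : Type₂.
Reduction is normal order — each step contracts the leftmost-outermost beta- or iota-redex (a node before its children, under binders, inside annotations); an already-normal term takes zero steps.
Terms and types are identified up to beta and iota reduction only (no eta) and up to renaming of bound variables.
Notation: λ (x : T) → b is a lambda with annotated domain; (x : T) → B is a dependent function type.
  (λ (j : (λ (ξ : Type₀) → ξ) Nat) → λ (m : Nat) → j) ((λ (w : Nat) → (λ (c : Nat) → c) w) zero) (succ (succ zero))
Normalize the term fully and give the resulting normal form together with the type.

normal form:
  zero
type:
  Nat
observation: reduction starts at a beta-redex, and 4 normal-order steps reach the normal form.


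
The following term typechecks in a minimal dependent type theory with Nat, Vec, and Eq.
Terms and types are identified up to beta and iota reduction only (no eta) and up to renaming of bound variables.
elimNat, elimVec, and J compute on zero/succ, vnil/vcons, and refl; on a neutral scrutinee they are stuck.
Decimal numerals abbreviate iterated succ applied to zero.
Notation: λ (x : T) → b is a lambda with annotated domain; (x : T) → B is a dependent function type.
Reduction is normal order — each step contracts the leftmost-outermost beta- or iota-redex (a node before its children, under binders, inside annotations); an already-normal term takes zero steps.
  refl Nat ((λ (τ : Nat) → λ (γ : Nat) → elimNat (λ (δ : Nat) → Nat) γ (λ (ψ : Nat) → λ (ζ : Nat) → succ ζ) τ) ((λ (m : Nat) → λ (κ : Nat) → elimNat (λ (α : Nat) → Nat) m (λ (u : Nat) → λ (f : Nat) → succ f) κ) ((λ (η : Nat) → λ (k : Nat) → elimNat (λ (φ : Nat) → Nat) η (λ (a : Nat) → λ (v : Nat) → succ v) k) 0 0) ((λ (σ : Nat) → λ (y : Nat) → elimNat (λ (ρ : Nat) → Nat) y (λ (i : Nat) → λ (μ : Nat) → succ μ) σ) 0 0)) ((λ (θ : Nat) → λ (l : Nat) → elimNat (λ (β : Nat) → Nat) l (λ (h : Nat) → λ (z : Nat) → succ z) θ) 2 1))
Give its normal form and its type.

reduced normal form:
  refl Nat 3
type:
  Eq Nat 3 3
observation: 21 normal-order steps normalize the term, beginning with a beta-redex.


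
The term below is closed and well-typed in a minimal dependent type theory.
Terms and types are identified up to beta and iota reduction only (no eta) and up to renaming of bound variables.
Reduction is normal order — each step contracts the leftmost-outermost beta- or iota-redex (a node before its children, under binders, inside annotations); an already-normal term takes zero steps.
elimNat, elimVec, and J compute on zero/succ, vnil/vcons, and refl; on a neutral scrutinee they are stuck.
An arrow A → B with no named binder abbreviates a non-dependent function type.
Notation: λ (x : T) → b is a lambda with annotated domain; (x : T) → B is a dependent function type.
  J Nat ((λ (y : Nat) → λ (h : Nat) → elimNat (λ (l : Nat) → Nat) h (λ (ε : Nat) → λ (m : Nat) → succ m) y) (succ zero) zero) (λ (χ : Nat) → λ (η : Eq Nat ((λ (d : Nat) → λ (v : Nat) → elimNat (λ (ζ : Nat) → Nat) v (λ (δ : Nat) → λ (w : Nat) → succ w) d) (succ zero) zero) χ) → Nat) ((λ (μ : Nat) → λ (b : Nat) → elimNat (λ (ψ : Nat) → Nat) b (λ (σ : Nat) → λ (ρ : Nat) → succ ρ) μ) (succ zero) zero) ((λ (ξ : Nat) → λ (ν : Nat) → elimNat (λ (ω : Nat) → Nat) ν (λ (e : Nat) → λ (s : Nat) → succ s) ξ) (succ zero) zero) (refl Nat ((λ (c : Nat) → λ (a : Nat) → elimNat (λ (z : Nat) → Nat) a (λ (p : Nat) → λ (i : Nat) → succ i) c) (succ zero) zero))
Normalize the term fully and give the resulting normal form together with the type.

resulting normal form:
  succ zero
type:
  Nat


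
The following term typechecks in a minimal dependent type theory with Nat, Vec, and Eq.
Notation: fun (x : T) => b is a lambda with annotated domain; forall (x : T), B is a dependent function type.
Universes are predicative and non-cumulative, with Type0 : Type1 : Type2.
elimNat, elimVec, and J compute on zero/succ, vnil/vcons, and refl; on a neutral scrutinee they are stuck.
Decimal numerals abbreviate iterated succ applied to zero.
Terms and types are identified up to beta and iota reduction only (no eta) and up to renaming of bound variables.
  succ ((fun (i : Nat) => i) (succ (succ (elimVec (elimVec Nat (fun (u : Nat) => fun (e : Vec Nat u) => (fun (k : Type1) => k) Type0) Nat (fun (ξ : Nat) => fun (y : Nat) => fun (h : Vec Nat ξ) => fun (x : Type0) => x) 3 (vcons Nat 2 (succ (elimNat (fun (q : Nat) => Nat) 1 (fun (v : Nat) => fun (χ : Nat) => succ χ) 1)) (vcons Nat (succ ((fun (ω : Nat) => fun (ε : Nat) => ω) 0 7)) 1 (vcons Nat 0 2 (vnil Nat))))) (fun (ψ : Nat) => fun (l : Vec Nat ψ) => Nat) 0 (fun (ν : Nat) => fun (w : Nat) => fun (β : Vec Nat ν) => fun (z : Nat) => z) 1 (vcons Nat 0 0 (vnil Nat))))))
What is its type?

the term's type:
  Nat


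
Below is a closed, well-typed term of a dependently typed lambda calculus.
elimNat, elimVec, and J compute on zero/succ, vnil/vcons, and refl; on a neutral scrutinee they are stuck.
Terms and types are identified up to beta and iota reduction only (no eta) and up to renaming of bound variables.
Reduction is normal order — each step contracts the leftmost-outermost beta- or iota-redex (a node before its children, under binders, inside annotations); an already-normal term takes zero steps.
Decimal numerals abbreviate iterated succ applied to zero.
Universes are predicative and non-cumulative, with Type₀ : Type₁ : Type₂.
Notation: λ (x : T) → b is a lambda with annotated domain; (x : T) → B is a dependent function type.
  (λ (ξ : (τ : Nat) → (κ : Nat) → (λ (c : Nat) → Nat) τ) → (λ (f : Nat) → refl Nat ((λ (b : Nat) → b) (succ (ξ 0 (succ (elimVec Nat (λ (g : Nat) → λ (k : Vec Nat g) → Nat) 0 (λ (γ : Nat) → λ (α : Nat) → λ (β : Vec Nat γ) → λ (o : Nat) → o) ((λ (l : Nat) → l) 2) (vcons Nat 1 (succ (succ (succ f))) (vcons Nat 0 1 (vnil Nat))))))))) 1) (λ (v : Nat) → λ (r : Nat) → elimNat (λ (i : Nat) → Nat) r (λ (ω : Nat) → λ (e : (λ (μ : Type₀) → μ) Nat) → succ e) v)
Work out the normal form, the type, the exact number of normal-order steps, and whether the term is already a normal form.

normal form:
  refl Nat 2
inferred type:
  Eq Nat 2 2
steps to reach normal form (normal order): 17
term was already normal: no
first redex: a beta-redex


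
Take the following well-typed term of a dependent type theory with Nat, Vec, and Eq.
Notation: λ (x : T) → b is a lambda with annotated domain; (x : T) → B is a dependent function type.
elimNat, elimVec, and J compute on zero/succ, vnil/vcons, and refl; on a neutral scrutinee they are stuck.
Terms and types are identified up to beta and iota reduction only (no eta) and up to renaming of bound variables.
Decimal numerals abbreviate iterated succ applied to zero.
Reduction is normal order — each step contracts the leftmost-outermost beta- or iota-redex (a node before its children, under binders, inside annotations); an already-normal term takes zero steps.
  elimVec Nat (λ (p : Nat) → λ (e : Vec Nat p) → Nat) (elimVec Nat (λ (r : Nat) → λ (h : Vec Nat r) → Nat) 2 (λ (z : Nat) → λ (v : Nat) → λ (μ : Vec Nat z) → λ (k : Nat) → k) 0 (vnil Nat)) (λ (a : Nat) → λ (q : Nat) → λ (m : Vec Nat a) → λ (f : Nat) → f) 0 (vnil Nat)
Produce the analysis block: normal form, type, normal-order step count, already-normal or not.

resulting normal form:
  2
inferred type:
  Nat
steps to reach normal form (normal order): 2
started in normal form: no
first redex: an elimVec iota-redex


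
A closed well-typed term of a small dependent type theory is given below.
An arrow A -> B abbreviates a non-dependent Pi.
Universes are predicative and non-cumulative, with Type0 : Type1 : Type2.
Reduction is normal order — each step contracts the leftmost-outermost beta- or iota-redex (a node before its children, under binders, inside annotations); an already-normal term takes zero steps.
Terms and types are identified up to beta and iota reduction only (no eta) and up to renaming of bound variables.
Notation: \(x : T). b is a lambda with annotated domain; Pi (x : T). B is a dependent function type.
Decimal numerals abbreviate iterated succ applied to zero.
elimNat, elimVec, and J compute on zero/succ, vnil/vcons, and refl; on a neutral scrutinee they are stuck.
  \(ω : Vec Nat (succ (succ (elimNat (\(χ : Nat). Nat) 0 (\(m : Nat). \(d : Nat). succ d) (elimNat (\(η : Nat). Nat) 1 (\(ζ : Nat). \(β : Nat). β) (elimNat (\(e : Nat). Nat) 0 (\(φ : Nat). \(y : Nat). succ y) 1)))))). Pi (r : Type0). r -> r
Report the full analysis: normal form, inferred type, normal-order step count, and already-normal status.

reduced normal form:
  \(ω : Vec Nat 3). Pi (χ : Type0). χ -> χ
inferred type:
  Vec Nat 3 -> Type1
reduction steps (normal order): 12
term was already normal: no
first redex: an elimNat iota-redex


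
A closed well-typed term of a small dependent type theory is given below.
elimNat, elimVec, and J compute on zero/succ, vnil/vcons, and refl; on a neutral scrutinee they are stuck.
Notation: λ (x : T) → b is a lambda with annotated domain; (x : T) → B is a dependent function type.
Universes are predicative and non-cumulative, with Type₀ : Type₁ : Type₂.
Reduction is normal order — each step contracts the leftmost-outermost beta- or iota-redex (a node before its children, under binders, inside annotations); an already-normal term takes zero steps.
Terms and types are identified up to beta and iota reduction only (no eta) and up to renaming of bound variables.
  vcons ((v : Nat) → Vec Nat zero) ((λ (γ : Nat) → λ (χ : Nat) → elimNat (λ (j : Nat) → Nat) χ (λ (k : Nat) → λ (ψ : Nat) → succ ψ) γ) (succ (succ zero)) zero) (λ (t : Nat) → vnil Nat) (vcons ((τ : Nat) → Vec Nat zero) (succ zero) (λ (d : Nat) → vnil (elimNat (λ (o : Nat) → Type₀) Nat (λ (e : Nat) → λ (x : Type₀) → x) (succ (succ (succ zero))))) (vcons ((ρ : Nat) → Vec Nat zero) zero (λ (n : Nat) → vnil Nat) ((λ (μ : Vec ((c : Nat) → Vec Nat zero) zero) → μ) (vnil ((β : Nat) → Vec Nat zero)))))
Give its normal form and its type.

normal form:
  vcons ((v : Nat) → Vec Nat zero) (succ (succ zero)) (λ (γ : Nat) → vnil Nat) (vcons ((χ : Nat) → Vec Nat zero) (succ zero) (λ (j : Nat) → vnil Nat) (vcons ((k : Nat) → Vec Nat zero) zero (λ (ψ : Nat) → vnil Nat) (vnil ((t : Nat) → Vec Nat zero))))
type:
  Vec ((v : Nat) → Vec Nat zero) (succ (succ (succ zero)))
observation: contracting a beta-redex first, the term normalizes in 20 steps.


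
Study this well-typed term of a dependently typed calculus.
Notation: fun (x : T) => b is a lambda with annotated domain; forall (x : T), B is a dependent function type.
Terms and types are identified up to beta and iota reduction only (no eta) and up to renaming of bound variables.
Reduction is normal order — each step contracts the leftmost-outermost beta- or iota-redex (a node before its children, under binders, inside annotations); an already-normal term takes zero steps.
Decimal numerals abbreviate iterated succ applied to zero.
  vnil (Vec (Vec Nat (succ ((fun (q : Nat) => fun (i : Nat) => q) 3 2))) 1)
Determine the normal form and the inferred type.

normal form:
  vnil (Vec (Vec Nat 4) 1)
inferred type:
  Vec (Vec (Vec Nat 4) 1) 0


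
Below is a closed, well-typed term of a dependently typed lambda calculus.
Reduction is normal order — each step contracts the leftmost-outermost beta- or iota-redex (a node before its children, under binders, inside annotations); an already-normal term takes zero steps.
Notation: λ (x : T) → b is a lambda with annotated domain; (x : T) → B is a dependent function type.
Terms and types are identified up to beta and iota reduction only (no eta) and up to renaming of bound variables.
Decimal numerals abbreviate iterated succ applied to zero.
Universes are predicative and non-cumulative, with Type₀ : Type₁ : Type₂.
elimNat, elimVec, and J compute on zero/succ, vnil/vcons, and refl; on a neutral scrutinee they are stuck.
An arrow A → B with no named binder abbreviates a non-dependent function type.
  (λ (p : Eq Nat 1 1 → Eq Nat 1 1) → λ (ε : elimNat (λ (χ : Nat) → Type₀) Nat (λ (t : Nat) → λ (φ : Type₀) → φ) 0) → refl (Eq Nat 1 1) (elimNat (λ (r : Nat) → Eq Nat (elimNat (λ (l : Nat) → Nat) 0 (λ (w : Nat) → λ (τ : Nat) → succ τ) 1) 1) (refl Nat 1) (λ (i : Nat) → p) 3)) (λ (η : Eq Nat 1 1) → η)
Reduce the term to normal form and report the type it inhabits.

normal form:
  λ (p : Nat) → refl (Eq Nat 1 1) (refl Nat 1)
inferred type:
  Nat → Eq (Eq Nat 1 1) (refl Nat 1) (refl Nat 1)
observation: the leftmost-outermost redex is a beta-redex, and normalization takes 12 steps.


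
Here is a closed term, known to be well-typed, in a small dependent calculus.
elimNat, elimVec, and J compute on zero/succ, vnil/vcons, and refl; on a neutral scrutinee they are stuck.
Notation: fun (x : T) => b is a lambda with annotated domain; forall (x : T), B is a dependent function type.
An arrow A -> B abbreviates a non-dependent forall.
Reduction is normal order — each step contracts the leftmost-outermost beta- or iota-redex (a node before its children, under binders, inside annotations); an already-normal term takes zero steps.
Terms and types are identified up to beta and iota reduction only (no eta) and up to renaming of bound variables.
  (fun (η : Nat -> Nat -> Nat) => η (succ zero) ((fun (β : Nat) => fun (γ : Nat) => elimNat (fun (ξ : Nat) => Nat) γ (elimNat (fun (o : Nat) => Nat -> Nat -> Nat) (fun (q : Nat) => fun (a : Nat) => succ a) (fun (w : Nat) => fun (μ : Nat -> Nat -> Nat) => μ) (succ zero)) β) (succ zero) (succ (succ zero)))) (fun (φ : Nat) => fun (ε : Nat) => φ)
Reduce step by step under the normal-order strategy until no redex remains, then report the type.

normal-order reduction sequence:
  (fun (η : Nat -> Nat -> Nat) => η (succ zero) ((fun (β : Nat) => fun (γ : Nat) => elimNat (fun (ξ : Nat) => Nat) γ (elimNat (fun (o : Nat) => Nat -> Nat -> Nat) (fun (q : Nat) => fun (a : Nat) => succ a) (fun (w : Nat) => fun (μ : Nat -> Nat -> Nat) => μ) (succ zero)) β) (succ zero) (succ (succ zero)))) (fun (φ : Nat) => fun (ε : Nat) => φ)
  ~> (fun (η : Nat) => fun (β : Nat) => η) (succ zero) ((fun (γ : Nat) => fun (ξ : Nat) => elimNat (fun (o : Nat) => Nat) ξ (elimNat (fun (q : Nat) => Nat -> Nat -> Nat) (fun (a : Nat) => fun (w : Nat) => succ w) (fun (μ : Nat) => fun (φ : Nat -> Nat -> Nat) => φ) (succ zero)) γ) (succ zero) (succ (succ zero)))
  ~> (fun (η : Nat) => succ zero) ((fun (β : Nat) => fun (γ : Nat) => elimNat (fun (ξ : Nat) => Nat) γ (elimNat (fun (o : Nat) => Nat -> Nat -> Nat) (fun (q : Nat) => fun (a : Nat) => succ a) (fun (w : Nat) => fun (μ : Nat -> Nat -> Nat) => μ) (succ zero)) β) (succ zero) (succ (succ zero)))
  ~> succ zero
the term's type:
  Nat


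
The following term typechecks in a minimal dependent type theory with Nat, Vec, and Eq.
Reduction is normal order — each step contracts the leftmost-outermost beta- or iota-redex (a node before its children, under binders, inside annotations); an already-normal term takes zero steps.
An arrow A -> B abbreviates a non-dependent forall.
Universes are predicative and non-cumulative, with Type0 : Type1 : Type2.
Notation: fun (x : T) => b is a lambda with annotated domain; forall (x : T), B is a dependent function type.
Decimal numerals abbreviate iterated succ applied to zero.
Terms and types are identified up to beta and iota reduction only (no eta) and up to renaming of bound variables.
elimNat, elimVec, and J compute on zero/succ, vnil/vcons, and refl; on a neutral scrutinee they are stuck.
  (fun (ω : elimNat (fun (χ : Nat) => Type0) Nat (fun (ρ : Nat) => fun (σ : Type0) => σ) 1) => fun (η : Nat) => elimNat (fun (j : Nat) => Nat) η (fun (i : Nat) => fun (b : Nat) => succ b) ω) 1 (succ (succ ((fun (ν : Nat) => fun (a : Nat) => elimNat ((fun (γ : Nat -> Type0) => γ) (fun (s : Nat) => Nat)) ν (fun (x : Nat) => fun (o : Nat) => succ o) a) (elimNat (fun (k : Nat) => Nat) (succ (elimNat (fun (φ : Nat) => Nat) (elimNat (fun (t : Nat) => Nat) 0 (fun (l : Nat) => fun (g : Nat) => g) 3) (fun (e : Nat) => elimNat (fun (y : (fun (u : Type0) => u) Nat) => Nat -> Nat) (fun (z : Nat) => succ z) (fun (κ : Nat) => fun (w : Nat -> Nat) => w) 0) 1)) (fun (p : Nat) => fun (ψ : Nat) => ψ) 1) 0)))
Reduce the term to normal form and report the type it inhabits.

normal form:
  5
inferred type:
  Nat
observation: normalization takes exactly 28 steps under the normal-order strategy.


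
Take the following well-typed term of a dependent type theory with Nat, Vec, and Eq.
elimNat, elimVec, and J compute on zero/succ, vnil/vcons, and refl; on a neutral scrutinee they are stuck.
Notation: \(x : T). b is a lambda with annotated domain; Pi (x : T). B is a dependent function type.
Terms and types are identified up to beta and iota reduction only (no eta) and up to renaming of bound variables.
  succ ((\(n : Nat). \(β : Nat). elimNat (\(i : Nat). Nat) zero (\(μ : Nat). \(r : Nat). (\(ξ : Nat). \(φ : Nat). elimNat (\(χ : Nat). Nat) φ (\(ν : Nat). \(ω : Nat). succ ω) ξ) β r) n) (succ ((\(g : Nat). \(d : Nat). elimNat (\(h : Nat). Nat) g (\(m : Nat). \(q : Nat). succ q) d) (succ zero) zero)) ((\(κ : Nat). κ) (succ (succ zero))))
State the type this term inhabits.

inferred type:
  Nat


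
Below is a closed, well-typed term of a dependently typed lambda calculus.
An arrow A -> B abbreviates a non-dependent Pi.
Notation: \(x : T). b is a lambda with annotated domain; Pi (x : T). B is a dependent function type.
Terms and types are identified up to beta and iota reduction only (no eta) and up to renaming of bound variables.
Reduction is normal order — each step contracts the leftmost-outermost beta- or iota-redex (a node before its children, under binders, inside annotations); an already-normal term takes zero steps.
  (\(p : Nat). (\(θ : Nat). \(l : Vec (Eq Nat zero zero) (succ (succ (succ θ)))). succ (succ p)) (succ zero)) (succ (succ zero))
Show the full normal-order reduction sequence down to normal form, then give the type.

normal-order reduction:
  (\(p : Nat). (\(θ : Nat). \(l : Vec (Eq Nat zero zero) (succ (succ (succ θ)))). succ (succ p)) (succ zero)) (succ (succ zero))
  ~> (\(p : Nat). \(θ : Vec (Eq Nat zero zero) (succ (succ (succ p)))). succ (succ (succ (succ zero)))) (succ zero)
  ~> \(p : Vec (Eq Nat zero zero) (succ (succ (succ (succ zero))))). succ (succ (succ (succ zero)))
type:
  Vec (Eq Nat zero zero) (succ (succ (succ (succ zero)))) -> Nat


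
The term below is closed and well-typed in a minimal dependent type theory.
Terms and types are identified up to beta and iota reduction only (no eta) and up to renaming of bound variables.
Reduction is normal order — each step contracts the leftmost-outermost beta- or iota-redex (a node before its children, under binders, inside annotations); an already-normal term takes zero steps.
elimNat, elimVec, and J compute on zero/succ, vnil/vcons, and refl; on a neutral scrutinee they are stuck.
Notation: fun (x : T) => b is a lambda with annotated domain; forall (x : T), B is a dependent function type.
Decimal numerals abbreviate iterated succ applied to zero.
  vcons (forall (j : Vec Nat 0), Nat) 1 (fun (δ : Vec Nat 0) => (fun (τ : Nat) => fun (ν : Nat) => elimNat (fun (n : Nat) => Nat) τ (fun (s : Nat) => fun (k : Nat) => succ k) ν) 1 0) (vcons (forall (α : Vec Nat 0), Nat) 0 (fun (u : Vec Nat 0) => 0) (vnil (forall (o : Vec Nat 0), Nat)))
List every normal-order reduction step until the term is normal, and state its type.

normal-order reduction:
  vcons (forall (j : Vec Nat 0), Nat) 1 (fun (δ : Vec Nat 0) => (fun (τ : Nat) => fun (ν : Nat) => elimNat (fun (n : Nat) => Nat) τ (fun (s : Nat) => fun (k : Nat) => succ k) ν) 1 0) (vcons (forall (α : Vec Nat 0), Nat) 0 (fun (u : Vec Nat 0) => 0) (vnil (forall (o : Vec Nat 0), Nat)))
  ~> vcons (forall (j : Vec Nat 0), Nat) 1 (fun (δ : Vec Nat 0) => (fun (τ : Nat) => elimNat (fun (ν : Nat) => Nat) 1 (fun (n : Nat) => fun (s : Nat) => succ s) τ) 0) (vcons (forall (k : Vec Nat 0), Nat) 0 (fun (α : Vec Nat 0) => 0) (vnil (forall (u : Vec Nat 0), Nat)))
  ~> vcons (forall (j : Vec Nat 0), Nat) 1 (fun (δ : Vec Nat 0) => elimNat (fun (τ : Nat) => Nat) 1 (fun (ν : Nat) => fun (n : Nat) => succ n) 0) (vcons (forall (s : Vec Nat 0), Nat) 0 (fun (k : Vec Nat 0) => 0) (vnil (forall (α : Vec Nat 0), Nat)))
  ~> vcons (forall (j : Vec Nat 0), Nat) 1 (fun (δ : Vec Nat 0) => 1) (vcons (forall (τ : Vec Nat 0), Nat) 0 (fun (ν : Vec Nat 0) => 0) (vnil (forall (n : Vec Nat 0), Nat)))
type:
  Vec (forall (j : Vec Nat 0), Nat) 2


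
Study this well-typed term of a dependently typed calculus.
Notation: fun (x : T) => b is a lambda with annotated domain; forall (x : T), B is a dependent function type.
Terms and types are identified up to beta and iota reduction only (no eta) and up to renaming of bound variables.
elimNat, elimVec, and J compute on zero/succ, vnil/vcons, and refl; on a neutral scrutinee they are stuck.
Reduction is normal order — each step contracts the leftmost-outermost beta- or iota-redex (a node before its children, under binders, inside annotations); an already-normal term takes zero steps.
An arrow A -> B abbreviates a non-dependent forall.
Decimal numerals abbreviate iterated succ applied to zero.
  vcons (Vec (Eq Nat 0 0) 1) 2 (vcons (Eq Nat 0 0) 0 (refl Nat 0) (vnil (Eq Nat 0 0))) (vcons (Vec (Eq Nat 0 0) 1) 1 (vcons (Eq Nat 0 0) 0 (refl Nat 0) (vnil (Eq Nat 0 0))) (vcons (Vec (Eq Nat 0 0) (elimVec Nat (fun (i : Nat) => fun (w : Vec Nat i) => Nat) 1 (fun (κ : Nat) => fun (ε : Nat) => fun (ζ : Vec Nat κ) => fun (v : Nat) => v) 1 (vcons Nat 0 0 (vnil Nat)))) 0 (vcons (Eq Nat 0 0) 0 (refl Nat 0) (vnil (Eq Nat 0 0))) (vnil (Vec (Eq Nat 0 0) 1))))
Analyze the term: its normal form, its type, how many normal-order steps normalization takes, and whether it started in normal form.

reduced normal form:
  vcons (Vec (Eq Nat 0 0) 1) 2 (vcons (Eq Nat 0 0) 0 (refl Nat 0) (vnil (Eq Nat 0 0))) (vcons (Vec (Eq Nat 0 0) 1) 1 (vcons (Eq Nat 0 0) 0 (refl Nat 0) (vnil (Eq Nat 0 0))) (vcons (Vec (Eq Nat 0 0) 1) 0 (vcons (Eq Nat 0 0) 0 (refl Nat 0) (vnil (Eq Nat 0 0))) (vnil (Vec (Eq Nat 0 0) 1))))
inferred type:
  Vec (Vec (Eq Nat 0 0) 1) 3
reduction steps (normal order): 6
already normal: no
first redex: an elimVec iota-redex


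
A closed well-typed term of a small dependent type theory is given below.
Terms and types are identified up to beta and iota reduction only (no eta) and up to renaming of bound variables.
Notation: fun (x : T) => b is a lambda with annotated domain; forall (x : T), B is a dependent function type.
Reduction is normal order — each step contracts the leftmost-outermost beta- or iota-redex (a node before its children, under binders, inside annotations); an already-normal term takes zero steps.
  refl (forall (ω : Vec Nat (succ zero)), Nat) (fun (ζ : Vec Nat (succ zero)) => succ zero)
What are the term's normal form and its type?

resulting normal form:
  refl (forall (ω : Vec Nat (succ zero)), Nat) (fun (ζ : Vec Nat (succ zero)) => succ zero)
type:
  Eq (forall (ω : Vec Nat (succ zero)), Nat) (fun (ζ : Vec Nat (succ zero)) => succ zero) (fun (β : Vec Nat (succ zero)) => succ zero)
observation: no redex remains anywhere in the term; it is its own normal form.


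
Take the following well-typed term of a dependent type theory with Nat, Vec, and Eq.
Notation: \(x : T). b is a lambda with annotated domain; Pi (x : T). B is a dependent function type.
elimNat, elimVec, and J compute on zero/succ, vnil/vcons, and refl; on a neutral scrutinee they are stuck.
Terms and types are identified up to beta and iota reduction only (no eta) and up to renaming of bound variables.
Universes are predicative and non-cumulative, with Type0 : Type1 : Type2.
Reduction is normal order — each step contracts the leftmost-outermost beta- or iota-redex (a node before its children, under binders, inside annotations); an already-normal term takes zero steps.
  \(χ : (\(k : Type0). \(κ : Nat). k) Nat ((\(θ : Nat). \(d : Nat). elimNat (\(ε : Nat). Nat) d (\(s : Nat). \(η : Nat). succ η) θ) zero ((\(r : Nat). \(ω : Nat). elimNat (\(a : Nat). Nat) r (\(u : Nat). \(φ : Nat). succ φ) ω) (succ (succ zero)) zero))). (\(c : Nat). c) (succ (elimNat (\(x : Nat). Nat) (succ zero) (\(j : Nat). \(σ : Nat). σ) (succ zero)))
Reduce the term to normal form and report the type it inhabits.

normal form:
  \(χ : Nat). succ (succ zero)
inferred type:
  Pi (χ : Nat). Nat
observation: reduction starts at a beta-redex, and 7 normal-order steps reach the normal form.


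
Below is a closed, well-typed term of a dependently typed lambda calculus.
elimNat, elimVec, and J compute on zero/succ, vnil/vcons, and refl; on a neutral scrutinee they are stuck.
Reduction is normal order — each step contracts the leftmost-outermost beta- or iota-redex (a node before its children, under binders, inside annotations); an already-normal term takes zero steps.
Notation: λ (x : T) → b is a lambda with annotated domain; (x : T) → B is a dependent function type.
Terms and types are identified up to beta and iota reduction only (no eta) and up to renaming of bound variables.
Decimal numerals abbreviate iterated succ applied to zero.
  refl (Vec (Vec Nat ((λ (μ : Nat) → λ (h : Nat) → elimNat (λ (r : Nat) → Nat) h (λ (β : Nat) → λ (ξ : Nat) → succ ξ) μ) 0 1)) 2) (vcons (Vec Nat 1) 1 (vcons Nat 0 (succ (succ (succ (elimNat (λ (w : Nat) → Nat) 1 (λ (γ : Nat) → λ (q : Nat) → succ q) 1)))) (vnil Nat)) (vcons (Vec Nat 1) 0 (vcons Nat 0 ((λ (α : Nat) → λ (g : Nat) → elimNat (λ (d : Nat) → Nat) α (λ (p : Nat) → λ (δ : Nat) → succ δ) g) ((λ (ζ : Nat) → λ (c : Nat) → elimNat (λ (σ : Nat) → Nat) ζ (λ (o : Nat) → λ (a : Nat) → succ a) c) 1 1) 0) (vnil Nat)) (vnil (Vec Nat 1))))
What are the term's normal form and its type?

reduced normal form:
  refl (Vec (Vec Nat 1) 2) (vcons (Vec Nat 1) 1 (vcons Nat 0 5 (vnil Nat)) (vcons (Vec Nat 1) 0 (vcons Nat 0 2 (vnil Nat)) (vnil (Vec Nat 1))))
inferred type:
  Eq (Vec (Vec Nat 1) 2) (vcons (Vec Nat 1) 1 (vcons Nat 0 5 (vnil Nat)) (vcons (Vec Nat 1) 0 (vcons Nat 0 2 (vnil Nat)) (vnil (Vec Nat 1)))) (vcons (Vec Nat 1) 1 (vcons Nat 0 5 (vnil Nat)) (vcons (Vec Nat 1) 0 (vcons Nat 0 2 (vnil Nat)) (vnil (Vec Nat 1))))
observation: reduction starts at a beta-redex, and 16 normal-order steps reach the normal form.
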